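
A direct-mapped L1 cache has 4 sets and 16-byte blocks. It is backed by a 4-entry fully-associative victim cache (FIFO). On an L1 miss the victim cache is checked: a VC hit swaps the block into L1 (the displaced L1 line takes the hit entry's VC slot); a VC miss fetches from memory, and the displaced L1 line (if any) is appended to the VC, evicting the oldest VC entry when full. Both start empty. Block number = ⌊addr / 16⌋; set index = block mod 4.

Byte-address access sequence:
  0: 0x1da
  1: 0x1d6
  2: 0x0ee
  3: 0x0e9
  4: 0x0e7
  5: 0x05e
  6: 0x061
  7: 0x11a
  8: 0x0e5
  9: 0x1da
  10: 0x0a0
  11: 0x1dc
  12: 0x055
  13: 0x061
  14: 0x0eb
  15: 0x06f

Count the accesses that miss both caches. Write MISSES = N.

0: 0x1da (blk 29, set 1) → MISS  vc=[]
1: 0x1d6 (blk 29, set 1) → L1-HIT  vc=[]
2: 0xee (blk 14, set 2) → MISS  vc=[]
3: 0xe9 (blk 14, set 2) → L1-HIT  vc=[]
4: 0xe7 (blk 14, set 2) → L1-HIT  vc=[]
5: 0x5e (blk 5, set 1) → MISS  vc=[29]
6: 0x61 (blk 6, set 2) → MISS  vc=[29, 14]
7: 0x11a (blk 17, set 1) → MISS  vc=[29, 14, 5]
8: 0xe5 (blk 14, set 2) → VC-HIT  vc=[29, 6, 5]
9: 0x1da (blk 29, set 1) → VC-HIT  vc=[17, 6, 5]
10: 0xa0 (blk 10, set 2) → MISS  vc=[17, 6, 5, 14]
11: 0x1dc (blk 29, set 1) → L1-HIT  vc=[17, 6, 5, 14]
12: 0x55 (blk 5, set 1) → VC-HIT  vc=[17, 6, 29, 14]
13: 0x61 (blk 6, set 2) → VC-HIT  vc=[17, 10, 29, 14]
14: 0xeb (blk 14, set 2) → VC-HIT  vc=[17, 10, 29, 6]
15: 0x6f (blk 6, set 2) → VC-HIT  vc=[17, 10, 29, 14]

MISSES = 6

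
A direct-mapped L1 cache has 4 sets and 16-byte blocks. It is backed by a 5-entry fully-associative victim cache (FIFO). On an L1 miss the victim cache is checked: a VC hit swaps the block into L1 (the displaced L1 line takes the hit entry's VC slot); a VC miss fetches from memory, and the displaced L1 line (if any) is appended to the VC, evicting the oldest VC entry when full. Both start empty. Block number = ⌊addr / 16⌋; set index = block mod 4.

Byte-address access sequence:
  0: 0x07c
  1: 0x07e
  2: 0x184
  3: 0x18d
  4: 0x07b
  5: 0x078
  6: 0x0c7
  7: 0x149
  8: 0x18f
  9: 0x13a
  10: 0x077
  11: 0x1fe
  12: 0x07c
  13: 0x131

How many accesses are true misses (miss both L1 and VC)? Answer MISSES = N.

MISSES = 6

0: 0x7c (blk 7, set 3) → MISS  vc=[]
1: 0x7e (blk 7, set 3) → L1-HIT  vc=[]
2: 0x184 (blk 24, set 0) → MISS  vc=[]
3: 0x18d (blk 24, set 0) → L1-HIT  vc=[]
4: 0x7b (blk 7, set 3) → L1-HIT  vc=[]
5: 0x78 (blk 7, set 3) → L1-HIT  vc=[]
6: 0xc7 (blk 12, set 0) → MISS  vc=[24]
7: 0x149 (blk 20, set 0) → MISS  vc=[24, 12]
8: 0x18f (blk 24, set 0) → VC-HIT  vc=[20, 12]
9: 0x13a (blk 19, set 3) → MISS  vc=[20, 12, 7]
10: 0x77 (blk 7, set 3) → VC-HIT  vc=[20, 12, 19]
11: 0x1fe (blk 31, set 3) → MISS  vc=[20, 12, 19, 7]
12: 0x7c (blk 7, set 3) → VC-HIT  vc=[20, 12, 19, 31]
13: 0x131 (blk 19, set 3) → VC-HIT  vc=[20, 12, 7, 31]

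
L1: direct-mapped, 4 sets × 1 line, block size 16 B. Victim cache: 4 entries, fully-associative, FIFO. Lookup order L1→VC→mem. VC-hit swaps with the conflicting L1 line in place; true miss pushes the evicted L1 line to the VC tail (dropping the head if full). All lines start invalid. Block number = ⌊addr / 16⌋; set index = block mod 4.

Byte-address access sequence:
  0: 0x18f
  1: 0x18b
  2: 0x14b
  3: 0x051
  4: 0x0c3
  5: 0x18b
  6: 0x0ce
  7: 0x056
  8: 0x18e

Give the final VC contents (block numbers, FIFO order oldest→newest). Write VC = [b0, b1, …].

0: 0x18f (blk 24, set 0) → MISS  vc=[]
1: 0x18b (blk 24, set 0) → L1-HIT  vc=[]
2: 0x14b (blk 20, set 0) → MISS  vc=[24]
3: 0x51 (blk 5, set 1) → MISS  vc=[24]
4: 0xc3 (blk 12, set 0) → MISS  vc=[24, 20]
5: 0x18b (blk 24, set 0) → VC-HIT  vc=[12, 20]
6: 0xce (blk 12, set 0) → VC-HIT  vc=[24, 20]
7: 0x56 (blk 5, set 1) → L1-HIT  vc=[24, 20]
8: 0x18e (blk 24, set 0) → VC-HIT  vc=[12, 20]

VC = [12, 20]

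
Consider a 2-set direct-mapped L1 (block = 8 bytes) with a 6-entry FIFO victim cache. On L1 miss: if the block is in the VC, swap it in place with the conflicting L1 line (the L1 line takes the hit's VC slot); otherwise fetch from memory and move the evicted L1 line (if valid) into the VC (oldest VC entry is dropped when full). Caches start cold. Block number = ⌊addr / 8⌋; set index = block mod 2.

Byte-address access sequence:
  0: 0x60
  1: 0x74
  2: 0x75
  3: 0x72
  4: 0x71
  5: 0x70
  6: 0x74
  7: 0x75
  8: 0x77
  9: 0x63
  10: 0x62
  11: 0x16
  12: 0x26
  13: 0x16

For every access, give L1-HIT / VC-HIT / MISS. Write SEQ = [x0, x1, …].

  [0] addr=0x60 blk=12 s=0: MISS | VC []
  [1] addr=0x74 blk=14 s=0: MISS | VC [12]
  [2] addr=0x75 blk=14 s=0: L1-HIT | VC [12]
  [3] addr=0x72 blk=14 s=0: L1-HIT | VC [12]
  [4] addr=0x71 blk=14 s=0: L1-HIT | VC [12]
  [5] addr=0x70 blk=14 s=0: L1-HIT | VC [12]
  [6] addr=0x74 blk=14 s=0: L1-HIT | VC [12]
  [7] addr=0x75 blk=14 s=0: L1-HIT | VC [12]
  [8] addr=0x77 blk=14 s=0: L1-HIT | VC [12]
  [9] addr=0x63 blk=12 s=0: VC-HIT | VC [14]
  [10] addr=0x62 blk=12 s=0: L1-HIT | VC [14]
  [11] addr=0x16 blk=2 s=0: MISS | VC [14, 12]
  [12] addr=0x26 blk=4 s=0: MISS | VC [14, 12, 2]
  [13] addr=0x16 blk=2 s=0: VC-HIT | VC [14, 12, 4]

SEQ = [MISS, MISS, L1-HIT, L1-HIT, L1-HIT, L1-HIT, L1-HIT, L1-HIT, L1-HIT, VC-HIT, L1-HIT, MISS, MISS, VC-HIT]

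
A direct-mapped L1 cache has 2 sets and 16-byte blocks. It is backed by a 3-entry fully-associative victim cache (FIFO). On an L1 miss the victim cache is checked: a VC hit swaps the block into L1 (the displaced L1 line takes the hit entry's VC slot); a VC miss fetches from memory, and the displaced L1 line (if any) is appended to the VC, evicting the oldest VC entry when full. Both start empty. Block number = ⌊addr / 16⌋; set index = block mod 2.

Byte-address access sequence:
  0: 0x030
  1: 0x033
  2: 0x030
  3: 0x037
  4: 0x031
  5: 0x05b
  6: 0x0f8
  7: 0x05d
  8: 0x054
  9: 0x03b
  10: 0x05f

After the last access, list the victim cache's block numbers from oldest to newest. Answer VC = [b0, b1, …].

#0 0x30→b3/s1 MISS; vc=[]
#1 0x33→b3/s1 L1-HIT; vc=[]
#2 0x30→b3/s1 L1-HIT; vc=[]
#3 0x37→b3/s1 L1-HIT; vc=[]
#4 0x31→b3/s1 L1-HIT; vc=[]
#5 0x5b→b5/s1 MISS; vc=[3]
#6 0xf8→b15/s1 MISS; vc=[3,5]
#7 0x5d→b5/s1 VC-HIT; vc=[3,15]
#8 0x54→b5/s1 L1-HIT; vc=[3,15]
#9 0x3b→b3/s1 VC-HIT; vc=[5,15]
#10 0x5f→b5/s1 VC-HIT; vc=[3,15]

VC = [3, 15]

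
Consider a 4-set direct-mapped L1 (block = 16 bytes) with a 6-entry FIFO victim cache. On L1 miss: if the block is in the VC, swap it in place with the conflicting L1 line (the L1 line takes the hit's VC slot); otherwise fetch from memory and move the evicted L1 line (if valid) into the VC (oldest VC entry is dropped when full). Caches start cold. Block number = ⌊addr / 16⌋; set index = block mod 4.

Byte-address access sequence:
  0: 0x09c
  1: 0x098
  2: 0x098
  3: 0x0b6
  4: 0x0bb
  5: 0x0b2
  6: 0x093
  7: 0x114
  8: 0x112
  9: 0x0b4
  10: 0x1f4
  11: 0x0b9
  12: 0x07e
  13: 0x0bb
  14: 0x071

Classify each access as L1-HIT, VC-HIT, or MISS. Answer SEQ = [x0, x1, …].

  [0] addr=0x9c blk=9 s=1: MISS | VC []
  [1] addr=0x98 blk=9 s=1: L1-HIT | VC []
  [2] addr=0x98 blk=9 s=1: L1-HIT | VC []
  [3] addr=0xb6 blk=11 s=3: MISS | VC []
  [4] addr=0xbb blk=11 s=3: L1-HIT | VC []
  [5] addr=0xb2 blk=11 s=3: L1-HIT | VC []
  [6] addr=0x93 blk=9 s=1: L1-HIT | VC []
  [7] addr=0x114 blk=17 s=1: MISS | VC [9]
  [8] addr=0x112 blk=17 s=1: L1-HIT | VC [9]
  [9] addr=0xb4 blk=11 s=3: L1-HIT | VC [9]
  [10] addr=0x1f4 blk=31 s=3: MISS | VC [9, 11]
  [11] addr=0xb9 blk=11 s=3: VC-HIT | VC [9, 31]
  [12] addr=0x7e blk=7 s=3: MISS | VC [9, 31, 11]
  [13] addr=0xbb blk=11 s=3: VC-HIT | VC [9, 31, 7]
  [14] addr=0x71 blk=7 s=3: VC-HIT | VC [9, 31, 11]

SEQ = [MISS, L1-HIT, L1-HIT, MISS, L1-HIT, L1-HIT, L1-HIT, MISS, L1-HIT, L1-HIT, MISS, VC-HIT, MISS, VC-HIT, VC-HIT]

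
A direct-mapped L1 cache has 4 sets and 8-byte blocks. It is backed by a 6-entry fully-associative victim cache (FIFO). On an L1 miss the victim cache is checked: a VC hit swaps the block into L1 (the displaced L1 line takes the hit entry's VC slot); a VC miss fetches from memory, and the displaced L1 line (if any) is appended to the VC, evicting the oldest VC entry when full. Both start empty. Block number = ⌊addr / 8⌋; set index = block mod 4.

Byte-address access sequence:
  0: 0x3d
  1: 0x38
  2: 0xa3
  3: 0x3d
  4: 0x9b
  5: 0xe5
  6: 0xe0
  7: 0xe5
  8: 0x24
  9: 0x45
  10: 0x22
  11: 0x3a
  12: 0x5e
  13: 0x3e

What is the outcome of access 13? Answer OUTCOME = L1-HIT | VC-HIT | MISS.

#0 0x3d→b7/s3 MISS; vc=[]
#1 0x38→b7/s3 L1-HIT; vc=[]
#2 0xa3→b20/s0 MISS; vc=[]
#3 0x3d→b7/s3 L1-HIT; vc=[]
#4 0x9b→b19/s3 MISS; vc=[7]
#5 0xe5→b28/s0 MISS; vc=[7,20]
#6 0xe0→b28/s0 L1-HIT; vc=[7,20]
#7 0xe5→b28/s0 L1-HIT; vc=[7,20]
#8 0x24→b4/s0 MISS; vc=[7,20,28]
#9 0x45→b8/s0 MISS; vc=[7,20,28,4]
#10 0x22→b4/s0 VC-HIT; vc=[7,20,28,8]
#11 0x3a→b7/s3 VC-HIT; vc=[19,20,28,8]
#12 0x5e→b11/s3 MISS; vc=[19,20,28,8,7]
#13 0x3e→b7/s3 VC-HIT; vc=[19,20,28,8,11]

OUTCOME = VC-HIT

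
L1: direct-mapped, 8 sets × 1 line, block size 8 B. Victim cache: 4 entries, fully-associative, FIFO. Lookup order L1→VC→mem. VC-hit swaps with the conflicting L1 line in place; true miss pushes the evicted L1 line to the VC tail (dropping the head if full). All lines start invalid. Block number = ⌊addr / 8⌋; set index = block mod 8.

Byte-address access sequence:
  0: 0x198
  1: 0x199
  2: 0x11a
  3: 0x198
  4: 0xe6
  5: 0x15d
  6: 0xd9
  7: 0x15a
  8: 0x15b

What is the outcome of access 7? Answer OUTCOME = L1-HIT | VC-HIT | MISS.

OUTCOME = VC-HIT

0: 0x198 (blk 51, set 3) → MISS  vc=[]
1: 0x199 (blk 51, set 3) → L1-HIT  vc=[]
2: 0x11a (blk 35, set 3) → MISS  vc=[51]
3: 0x198 (blk 51, set 3) → VC-HIT  vc=[35]
4: 0xe6 (blk 28, set 4) → MISS  vc=[35]
5: 0x15d (blk 43, set 3) → MISS  vc=[35, 51]
6: 0xd9 (blk 27, set 3) → MISS  vc=[35, 51, 43]
7: 0x15a (blk 43, set 3) → VC-HIT  vc=[35, 51, 27]
8: 0x15b (blk 43, set 3) → L1-HIT  vc=[35, 51, 27]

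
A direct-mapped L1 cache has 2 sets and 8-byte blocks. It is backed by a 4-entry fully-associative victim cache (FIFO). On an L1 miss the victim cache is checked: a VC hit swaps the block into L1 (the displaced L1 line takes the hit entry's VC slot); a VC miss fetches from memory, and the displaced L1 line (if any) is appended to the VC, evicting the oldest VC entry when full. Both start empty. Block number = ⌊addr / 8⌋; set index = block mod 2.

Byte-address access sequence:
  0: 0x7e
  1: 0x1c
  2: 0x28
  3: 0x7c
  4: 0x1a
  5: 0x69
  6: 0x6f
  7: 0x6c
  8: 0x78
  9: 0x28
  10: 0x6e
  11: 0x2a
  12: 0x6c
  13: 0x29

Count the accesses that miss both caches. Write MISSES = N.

0: 0x7e (blk 15, set 1) → MISS  vc=[]
1: 0x1c (blk 3, set 1) → MISS  vc=[15]
2: 0x28 (blk 5, set 1) → MISS  vc=[15, 3]
3: 0x7c (blk 15, set 1) → VC-HIT  vc=[5, 3]
4: 0x1a (blk 3, set 1) → VC-HIT  vc=[5, 15]
5: 0x69 (blk 13, set 1) → MISS  vc=[5, 15, 3]
6: 0x6f (blk 13, set 1) → L1-HIT  vc=[5, 15, 3]
7: 0x6c (blk 13, set 1) → L1-HIT  vc=[5, 15, 3]
8: 0x78 (blk 15, set 1) → VC-HIT  vc=[5, 13, 3]
9: 0x28 (blk 5, set 1) → VC-HIT  vc=[15, 13, 3]
10: 0x6e (blk 13, set 1) → VC-HIT  vc=[15, 5, 3]
11: 0x2a (blk 5, set 1) → VC-HIT  vc=[15, 13, 3]
12: 0x6c (blk 13, set 1) → VC-HIT  vc=[15, 5, 3]
13: 0x29 (blk 5, set 1) → VC-HIT  vc=[15, 13, 3]

MISSES = 4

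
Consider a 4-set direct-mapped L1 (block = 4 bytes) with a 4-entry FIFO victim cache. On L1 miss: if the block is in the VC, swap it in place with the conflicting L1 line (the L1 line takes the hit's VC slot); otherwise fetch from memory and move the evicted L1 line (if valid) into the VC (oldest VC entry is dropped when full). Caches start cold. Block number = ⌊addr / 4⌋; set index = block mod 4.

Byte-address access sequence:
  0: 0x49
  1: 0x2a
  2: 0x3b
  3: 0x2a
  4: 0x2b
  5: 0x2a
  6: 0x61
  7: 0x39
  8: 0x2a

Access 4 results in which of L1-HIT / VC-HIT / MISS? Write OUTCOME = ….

OUTCOME = L1-HIT

  [0] addr=0x49 blk=18 s=2: MISS | VC []
  [1] addr=0x2a blk=10 s=2: MISS | VC [18]
  [2] addr=0x3b blk=14 s=2: MISS | VC [18, 10]
  [3] addr=0x2a blk=10 s=2: VC-HIT | VC [18, 14]
  [4] addr=0x2b blk=10 s=2: L1-HIT | VC [18, 14]
  [5] addr=0x2a blk=10 s=2: L1-HIT | VC [18, 14]
  [6] addr=0x61 blk=24 s=0: MISS | VC [18, 14]
  [7] addr=0x39 blk=14 s=2: VC-HIT | VC [18, 10]
  [8] addr=0x2a blk=10 s=2: VC-HIT | VC [18, 14]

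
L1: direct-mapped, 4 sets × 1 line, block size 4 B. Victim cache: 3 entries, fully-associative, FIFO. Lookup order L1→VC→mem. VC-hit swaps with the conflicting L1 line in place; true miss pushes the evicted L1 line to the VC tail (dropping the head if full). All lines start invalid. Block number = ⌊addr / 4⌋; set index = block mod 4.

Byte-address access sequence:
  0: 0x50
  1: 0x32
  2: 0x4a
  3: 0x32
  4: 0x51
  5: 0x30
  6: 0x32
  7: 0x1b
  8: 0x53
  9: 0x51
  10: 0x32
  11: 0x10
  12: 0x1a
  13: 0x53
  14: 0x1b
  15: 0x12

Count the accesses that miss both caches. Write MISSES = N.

#0 0x50→b20/s0 MISS; vc=[]
#1 0x32→b12/s0 MISS; vc=[20]
#2 0x4a→b18/s2 MISS; vc=[20]
#3 0x32→b12/s0 L1-HIT; vc=[20]
#4 0x51→b20/s0 VC-HIT; vc=[12]
#5 0x30→b12/s0 VC-HIT; vc=[20]
#6 0x32→b12/s0 L1-HIT; vc=[20]
#7 0x1b→b6/s2 MISS; vc=[20,18]
#8 0x53→b20/s0 VC-HIT; vc=[12,18]
#9 0x51→b20/s0 L1-HIT; vc=[12,18]
#10 0x32→b12/s0 VC-HIT; vc=[20,18]
#11 0x10→b4/s0 MISS; vc=[20,18,12]
#12 0x1a→b6/s2 L1-HIT; vc=[20,18,12]
#13 0x53→b20/s0 VC-HIT; vc=[4,18,12]
#14 0x1b→b6/s2 L1-HIT; vc=[4,18,12]
#15 0x12→b4/s0 VC-HIT; vc=[20,18,12]

MISSES = 5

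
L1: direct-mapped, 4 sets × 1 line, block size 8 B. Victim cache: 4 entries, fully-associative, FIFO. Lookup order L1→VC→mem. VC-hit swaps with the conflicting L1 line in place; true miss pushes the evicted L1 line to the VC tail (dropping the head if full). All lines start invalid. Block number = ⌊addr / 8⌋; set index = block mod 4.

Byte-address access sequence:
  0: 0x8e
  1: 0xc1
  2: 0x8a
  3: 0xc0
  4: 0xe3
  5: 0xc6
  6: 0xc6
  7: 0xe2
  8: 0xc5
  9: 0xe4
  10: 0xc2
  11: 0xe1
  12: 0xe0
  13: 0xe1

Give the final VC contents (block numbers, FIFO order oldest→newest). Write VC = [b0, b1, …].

  [0] addr=0x8e blk=17 s=1: MISS | VC []
  [1] addr=0xc1 blk=24 s=0: MISS | VC []
  [2] addr=0x8a blk=17 s=1: L1-HIT | VC []
  [3] addr=0xc0 blk=24 s=0: L1-HIT | VC []
  [4] addr=0xe3 blk=28 s=0: MISS | VC [24]
  [5] addr=0xc6 blk=24 s=0: VC-HIT | VC [28]
  [6] addr=0xc6 blk=24 s=0: L1-HIT | VC [28]
  [7] addr=0xe2 blk=28 s=0: VC-HIT | VC [24]
  [8] addr=0xc5 blk=24 s=0: VC-HIT | VC [28]
  [9] addr=0xe4 blk=28 s=0: VC-HIT | VC [24]
  [10] addr=0xc2 blk=24 s=0: VC-HIT | VC [28]
  [11] addr=0xe1 blk=28 s=0: VC-HIT | VC [24]
  [12] addr=0xe0 blk=28 s=0: L1-HIT | VC [24]
  [13] addr=0xe1 blk=28 s=0: L1-HIT | VC [24]

VC = [24]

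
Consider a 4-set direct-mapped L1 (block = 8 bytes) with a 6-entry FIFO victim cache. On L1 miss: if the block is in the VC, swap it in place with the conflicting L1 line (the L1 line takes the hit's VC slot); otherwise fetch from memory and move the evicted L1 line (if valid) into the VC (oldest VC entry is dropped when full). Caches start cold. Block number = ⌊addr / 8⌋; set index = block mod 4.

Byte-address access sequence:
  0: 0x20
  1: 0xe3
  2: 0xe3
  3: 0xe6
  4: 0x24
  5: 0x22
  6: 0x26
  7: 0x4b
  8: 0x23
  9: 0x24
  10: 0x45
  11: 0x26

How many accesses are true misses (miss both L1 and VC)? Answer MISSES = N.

  [0] addr=0x20 blk=4 s=0: MISS | VC []
  [1] addr=0xe3 blk=28 s=0: MISS | VC [4]
  [2] addr=0xe3 blk=28 s=0: L1-HIT | VC [4]
  [3] addr=0xe6 blk=28 s=0: L1-HIT | VC [4]
  [4] addr=0x24 blk=4 s=0: VC-HIT | VC [28]
  [5] addr=0x22 blk=4 s=0: L1-HIT | VC [28]
  [6] addr=0x26 blk=4 s=0: L1-HIT | VC [28]
  [7] addr=0x4b blk=9 s=1: MISS | VC [28]
  [8] addr=0x23 blk=4 s=0: L1-HIT | VC [28]
  [9] addr=0x24 blk=4 s=0: L1-HIT | VC [28]
  [10] addr=0x45 blk=8 s=0: MISS | VC [28, 4]
  [11] addr=0x26 blk=4 s=0: VC-HIT | VC [28, 8]

MISSES = 4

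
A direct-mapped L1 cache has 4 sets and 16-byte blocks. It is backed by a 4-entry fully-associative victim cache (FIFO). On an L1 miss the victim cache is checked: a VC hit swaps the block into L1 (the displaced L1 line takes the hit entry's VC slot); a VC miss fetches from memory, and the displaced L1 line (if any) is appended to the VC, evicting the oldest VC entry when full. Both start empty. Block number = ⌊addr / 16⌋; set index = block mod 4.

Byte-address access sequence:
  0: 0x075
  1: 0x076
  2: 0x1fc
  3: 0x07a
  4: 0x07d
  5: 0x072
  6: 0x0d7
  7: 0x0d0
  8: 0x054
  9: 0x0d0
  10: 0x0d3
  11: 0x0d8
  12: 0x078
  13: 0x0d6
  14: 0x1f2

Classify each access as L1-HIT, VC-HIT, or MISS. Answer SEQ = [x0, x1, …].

#0 0x75→b7/s3 MISS; vc=[]
#1 0x76→b7/s3 L1-HIT; vc=[]
#2 0x1fc→b31/s3 MISS; vc=[7]
#3 0x7a→b7/s3 VC-HIT; vc=[31]
#4 0x7d→b7/s3 L1-HIT; vc=[31]
#5 0x72→b7/s3 L1-HIT; vc=[31]
#6 0xd7→b13/s1 MISS; vc=[31]
#7 0xd0→b13/s1 L1-HIT; vc=[31]
#8 0x54→b5/s1 MISS; vc=[31,13]
#9 0xd0→b13/s1 VC-HIT; vc=[31,5]
#10 0xd3→b13/s1 L1-HIT; vc=[31,5]
#11 0xd8→b13/s1 L1-HIT; vc=[31,5]
#12 0x78→b7/s3 L1-HIT; vc=[31,5]
#13 0xd6→b13/s1 L1-HIT; vc=[31,5]
#14 0x1f2→b31/s3 VC-HIT; vc=[7,5]

SEQ = [MISS, L1-HIT, MISS, VC-HIT, L1-HIT, L1-HIT, MISS, L1-HIT, MISS, VC-HIT, L1-HIT, L1-HIT, L1-HIT, L1-HIT, VC-HIT]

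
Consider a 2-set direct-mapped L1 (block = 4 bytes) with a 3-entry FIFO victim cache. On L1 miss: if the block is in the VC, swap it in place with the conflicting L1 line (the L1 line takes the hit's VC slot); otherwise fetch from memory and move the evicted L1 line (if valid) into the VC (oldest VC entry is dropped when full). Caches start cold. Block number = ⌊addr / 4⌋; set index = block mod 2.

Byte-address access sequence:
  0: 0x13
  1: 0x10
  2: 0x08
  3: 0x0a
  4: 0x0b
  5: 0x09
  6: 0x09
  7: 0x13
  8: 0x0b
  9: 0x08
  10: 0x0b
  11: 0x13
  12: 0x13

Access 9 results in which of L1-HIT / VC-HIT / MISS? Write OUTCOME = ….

OUTCOME = L1-HIT

  [0] addr=0x13 blk=4 s=0: MISS | VC []
  [1] addr=0x10 blk=4 s=0: L1-HIT | VC []
  [2] addr=0x8 blk=2 s=0: MISS | VC [4]
  [3] addr=0xa blk=2 s=0: L1-HIT | VC [4]
  [4] addr=0xb blk=2 s=0: L1-HIT | VC [4]
  [5] addr=0x9 blk=2 s=0: L1-HIT | VC [4]
  [6] addr=0x9 blk=2 s=0: L1-HIT | VC [4]
  [7] addr=0x13 blk=4 s=0: VC-HIT | VC [2]
  [8] addr=0xb blk=2 s=0: VC-HIT | VC [4]
  [9] addr=0x8 blk=2 s=0: L1-HIT | VC [4]
  [10] addr=0xb blk=2 s=0: L1-HIT | VC [4]
  [11] addr=0x13 blk=4 s=0: VC-HIT | VC [2]
  [12] addr=0x13 blk=4 s=0: L1-HIT | VC [2]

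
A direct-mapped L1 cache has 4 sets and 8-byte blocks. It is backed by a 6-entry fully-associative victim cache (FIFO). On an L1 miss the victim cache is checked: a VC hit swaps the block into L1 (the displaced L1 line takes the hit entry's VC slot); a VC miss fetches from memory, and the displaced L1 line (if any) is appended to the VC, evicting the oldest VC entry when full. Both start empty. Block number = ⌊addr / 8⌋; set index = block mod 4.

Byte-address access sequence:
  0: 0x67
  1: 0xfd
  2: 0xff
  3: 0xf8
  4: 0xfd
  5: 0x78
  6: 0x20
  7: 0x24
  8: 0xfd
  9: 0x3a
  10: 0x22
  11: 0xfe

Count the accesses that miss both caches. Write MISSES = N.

#0 0x67→b12/s0 MISS; vc=[]
#1 0xfd→b31/s3 MISS; vc=[]
#2 0xff→b31/s3 L1-HIT; vc=[]
#3 0xf8→b31/s3 L1-HIT; vc=[]
#4 0xfd→b31/s3 L1-HIT; vc=[]
#5 0x78→b15/s3 MISS; vc=[31]
#6 0x20→b4/s0 MISS; vc=[31,12]
#7 0x24→b4/s0 L1-HIT; vc=[31,12]
#8 0xfd→b31/s3 VC-HIT; vc=[15,12]
#9 0x3a→b7/s3 MISS; vc=[15,12,31]
#10 0x22→b4/s0 L1-HIT; vc=[15,12,31]
#11 0xfe→b31/s3 VC-HIT; vc=[15,12,7]

MISSES = 5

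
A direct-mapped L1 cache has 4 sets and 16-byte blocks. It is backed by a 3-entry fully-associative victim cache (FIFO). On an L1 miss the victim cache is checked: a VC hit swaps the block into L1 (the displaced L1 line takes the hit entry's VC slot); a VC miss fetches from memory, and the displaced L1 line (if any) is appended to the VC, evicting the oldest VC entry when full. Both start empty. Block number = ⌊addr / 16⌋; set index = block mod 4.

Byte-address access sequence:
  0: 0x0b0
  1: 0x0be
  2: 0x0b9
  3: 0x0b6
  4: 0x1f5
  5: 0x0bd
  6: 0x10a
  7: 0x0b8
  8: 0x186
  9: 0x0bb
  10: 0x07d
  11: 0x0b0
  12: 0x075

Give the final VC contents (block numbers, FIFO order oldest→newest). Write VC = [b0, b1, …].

#0 0xb0→b11/s3 MISS; vc=[]
#1 0xbe→b11/s3 L1-HIT; vc=[]
#2 0xb9→b11/s3 L1-HIT; vc=[]
#3 0xb6→b11/s3 L1-HIT; vc=[]
#4 0x1f5→b31/s3 MISS; vc=[11]
#5 0xbd→b11/s3 VC-HIT; vc=[31]
#6 0x10a→b16/s0 MISS; vc=[31]
#7 0xb8→b11/s3 L1-HIT; vc=[31]
#8 0x186→b24/s0 MISS; vc=[31,16]
#9 0xbb→b11/s3 L1-HIT; vc=[31,16]
#10 0x7d→b7/s3 MISS; vc=[31,16,11]
#11 0xb0→b11/s3 VC-HIT; vc=[31,16,7]
#12 0x75→b7/s3 VC-HIT; vc=[31,16,11]

VC = [31, 16, 11]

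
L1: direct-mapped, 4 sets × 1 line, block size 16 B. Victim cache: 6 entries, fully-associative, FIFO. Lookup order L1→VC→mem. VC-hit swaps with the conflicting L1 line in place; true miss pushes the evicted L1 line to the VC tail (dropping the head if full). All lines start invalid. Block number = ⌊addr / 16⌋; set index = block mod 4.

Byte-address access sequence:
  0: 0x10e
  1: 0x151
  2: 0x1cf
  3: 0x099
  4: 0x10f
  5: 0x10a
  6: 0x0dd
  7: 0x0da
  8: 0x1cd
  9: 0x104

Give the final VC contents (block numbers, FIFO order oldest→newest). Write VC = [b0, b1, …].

VC = [28, 21, 9]

0: 0x10e (blk 16, set 0) → MISS  vc=[]
1: 0x151 (blk 21, set 1) → MISS  vc=[]
2: 0x1cf (blk 28, set 0) → MISS  vc=[16]
3: 0x99 (blk 9, set 1) → MISS  vc=[16, 21]
4: 0x10f (blk 16, set 0) → VC-HIT  vc=[28, 21]
5: 0x10a (blk 16, set 0) → L1-HIT  vc=[28, 21]
6: 0xdd (blk 13, set 1) → MISS  vc=[28, 21, 9]
7: 0xda (blk 13, set 1) → L1-HIT  vc=[28, 21, 9]
8: 0x1cd (blk 28, set 0) → VC-HIT  vc=[16, 21, 9]
9: 0x104 (blk 16, set 0) → VC-HIT  vc=[28, 21, 9]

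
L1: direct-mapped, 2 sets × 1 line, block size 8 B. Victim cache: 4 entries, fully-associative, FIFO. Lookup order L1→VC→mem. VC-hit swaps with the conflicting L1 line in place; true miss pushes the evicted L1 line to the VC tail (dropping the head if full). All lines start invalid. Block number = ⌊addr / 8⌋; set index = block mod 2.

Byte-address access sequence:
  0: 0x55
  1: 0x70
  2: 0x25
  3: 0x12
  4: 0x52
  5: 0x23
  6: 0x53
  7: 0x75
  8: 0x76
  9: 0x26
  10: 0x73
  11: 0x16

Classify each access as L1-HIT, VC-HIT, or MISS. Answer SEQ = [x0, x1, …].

SEQ = [MISS, MISS, MISS, MISS, VC-HIT, VC-HIT, VC-HIT, VC-HIT, L1-HIT, VC-HIT, VC-HIT, VC-HIT]

#0 0x55→b10/s0 MISS; vc=[]
#1 0x70→b14/s0 MISS; vc=[10]
#2 0x25→b4/s0 MISS; vc=[10,14]
#3 0x12→b2/s0 MISS; vc=[10,14,4]
#4 0x52→b10/s0 VC-HIT; vc=[2,14,4]
#5 0x23→b4/s0 VC-HIT; vc=[2,14,10]
#6 0x53→b10/s0 VC-HIT; vc=[2,14,4]
#7 0x75→b14/s0 VC-HIT; vc=[2,10,4]
#8 0x76→b14/s0 L1-HIT; vc=[2,10,4]
#9 0x26→b4/s0 VC-HIT; vc=[2,10,14]
#10 0x73→b14/s0 VC-HIT; vc=[2,10,4]
#11 0x16→b2/s0 VC-HIT; vc=[14,10,4]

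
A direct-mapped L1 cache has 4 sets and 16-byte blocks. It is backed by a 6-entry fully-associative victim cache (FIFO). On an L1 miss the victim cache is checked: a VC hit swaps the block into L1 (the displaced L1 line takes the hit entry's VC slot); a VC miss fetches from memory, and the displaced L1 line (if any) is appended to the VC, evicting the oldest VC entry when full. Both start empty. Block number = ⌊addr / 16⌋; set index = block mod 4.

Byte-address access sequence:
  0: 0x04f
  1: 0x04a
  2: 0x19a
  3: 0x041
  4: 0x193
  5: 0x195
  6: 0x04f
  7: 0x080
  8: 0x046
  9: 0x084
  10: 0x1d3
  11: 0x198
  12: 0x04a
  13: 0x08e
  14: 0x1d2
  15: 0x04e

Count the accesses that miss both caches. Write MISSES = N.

MISSES = 4

  [0] addr=0x4f blk=4 s=0: MISS | VC []
  [1] addr=0x4a blk=4 s=0: L1-HIT | VC []
  [2] addr=0x19a blk=25 s=1: MISS | VC []
  [3] addr=0x41 blk=4 s=0: L1-HIT | VC []
  [4] addr=0x193 blk=25 s=1: L1-HIT | VC []
  [5] addr=0x195 blk=25 s=1: L1-HIT | VC []
  [6] addr=0x4f blk=4 s=0: L1-HIT | VC []
  [7] addr=0x80 blk=8 s=0: MISS | VC [4]
  [8] addr=0x46 blk=4 s=0: VC-HIT | VC [8]
  [9] addr=0x84 blk=8 s=0: VC-HIT | VC [4]
  [10] addr=0x1d3 blk=29 s=1: MISS | VC [4, 25]
  [11] addr=0x198 blk=25 s=1: VC-HIT | VC [4, 29]
  [12] addr=0x4a blk=4 s=0: VC-HIT | VC [8, 29]
  [13] addr=0x8e blk=8 s=0: VC-HIT | VC [4, 29]
  [14] addr=0x1d2 blk=29 s=1: VC-HIT | VC [4, 25]
  [15] addr=0x4e blk=4 s=0: VC-HIT | VC [8, 25]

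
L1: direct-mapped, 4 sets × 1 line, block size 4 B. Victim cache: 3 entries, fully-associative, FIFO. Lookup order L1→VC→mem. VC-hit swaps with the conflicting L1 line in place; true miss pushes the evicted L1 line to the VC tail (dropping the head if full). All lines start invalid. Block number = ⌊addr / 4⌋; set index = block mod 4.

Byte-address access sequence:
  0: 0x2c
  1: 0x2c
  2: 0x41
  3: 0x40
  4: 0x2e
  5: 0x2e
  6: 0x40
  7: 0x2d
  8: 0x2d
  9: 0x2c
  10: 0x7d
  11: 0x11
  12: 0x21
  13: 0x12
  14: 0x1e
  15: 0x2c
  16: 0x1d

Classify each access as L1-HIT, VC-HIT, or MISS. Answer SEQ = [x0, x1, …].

0: 0x2c (blk 11, set 3) → MISS  vc=[]
1: 0x2c (blk 11, set 3) → L1-HIT  vc=[]
2: 0x41 (blk 16, set 0) → MISS  vc=[]
3: 0x40 (blk 16, set 0) → L1-HIT  vc=[]
4: 0x2e (blk 11, set 3) → L1-HIT  vc=[]
5: 0x2e (blk 11, set 3) → L1-HIT  vc=[]
6: 0x40 (blk 16, set 0) → L1-HIT  vc=[]
7: 0x2d (blk 11, set 3) → L1-HIT  vc=[]
8: 0x2d (blk 11, set 3) → L1-HIT  vc=[]
9: 0x2c (blk 11, set 3) → L1-HIT  vc=[]
10: 0x7d (blk 31, set 3) → MISS  vc=[11]
11: 0x11 (blk 4, set 0) → MISS  vc=[11, 16]
12: 0x21 (blk 8, set 0) → MISS  vc=[11, 16, 4]
13: 0x12 (blk 4, set 0) → VC-HIT  vc=[11, 16, 8]
14: 0x1e (blk 7, set 3) → MISS  vc=[16, 8, 31]
15: 0x2c (blk 11, set 3) → MISS  vc=[8, 31, 7]
16: 0x1d (blk 7, set 3) → VC-HIT  vc=[8, 31, 11]

SEQ = [MISS, L1-HIT, MISS, L1-HIT, L1-HIT, L1-HIT, L1-HIT, L1-HIT, L1-HIT, L1-HIT, MISS, MISS, MISS, VC-HIT, MISS, MISS, VC-HIT]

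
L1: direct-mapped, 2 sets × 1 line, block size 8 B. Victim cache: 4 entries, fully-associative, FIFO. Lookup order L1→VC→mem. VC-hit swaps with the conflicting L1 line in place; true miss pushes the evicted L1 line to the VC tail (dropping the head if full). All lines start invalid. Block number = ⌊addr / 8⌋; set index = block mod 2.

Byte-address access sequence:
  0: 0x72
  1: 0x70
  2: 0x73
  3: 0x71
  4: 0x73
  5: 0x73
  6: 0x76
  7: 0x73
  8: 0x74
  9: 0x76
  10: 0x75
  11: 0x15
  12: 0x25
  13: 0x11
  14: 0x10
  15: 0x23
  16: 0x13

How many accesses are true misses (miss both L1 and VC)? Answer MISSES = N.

#0 0x72→b14/s0 MISS; vc=[]
#1 0x70→b14/s0 L1-HIT; vc=[]
#2 0x73→b14/s0 L1-HIT; vc=[]
#3 0x71→b14/s0 L1-HIT; vc=[]
#4 0x73→b14/s0 L1-HIT; vc=[]
#5 0x73→b14/s0 L1-HIT; vc=[]
#6 0x76→b14/s0 L1-HIT; vc=[]
#7 0x73→b14/s0 L1-HIT; vc=[]
#8 0x74→b14/s0 L1-HIT; vc=[]
#9 0x76→b14/s0 L1-HIT; vc=[]
#10 0x75→b14/s0 L1-HIT; vc=[]
#11 0x15→b2/s0 MISS; vc=[14]
#12 0x25→b4/s0 MISS; vc=[14,2]
#13 0x11→b2/s0 VC-HIT; vc=[14,4]
#14 0x10→b2/s0 L1-HIT; vc=[14,4]
#15 0x23→b4/s0 VC-HIT; vc=[14,2]
#16 0x13→b2/s0 VC-HIT; vc=[14,4]

MISSES = 3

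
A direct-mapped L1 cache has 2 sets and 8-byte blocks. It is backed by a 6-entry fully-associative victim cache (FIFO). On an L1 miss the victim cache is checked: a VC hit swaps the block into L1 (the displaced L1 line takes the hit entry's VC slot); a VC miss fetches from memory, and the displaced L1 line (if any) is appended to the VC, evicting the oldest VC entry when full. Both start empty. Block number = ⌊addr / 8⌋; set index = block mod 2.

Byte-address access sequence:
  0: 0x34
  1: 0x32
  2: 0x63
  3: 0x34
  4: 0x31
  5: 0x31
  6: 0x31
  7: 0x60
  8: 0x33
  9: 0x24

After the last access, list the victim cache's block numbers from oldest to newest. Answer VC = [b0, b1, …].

#0 0x34→b6/s0 MISS; vc=[]
#1 0x32→b6/s0 L1-HIT; vc=[]
#2 0x63→b12/s0 MISS; vc=[6]
#3 0x34→b6/s0 VC-HIT; vc=[12]
#4 0x31→b6/s0 L1-HIT; vc=[12]
#5 0x31→b6/s0 L1-HIT; vc=[12]
#6 0x31→b6/s0 L1-HIT; vc=[12]
#7 0x60→b12/s0 VC-HIT; vc=[6]
#8 0x33→b6/s0 VC-HIT; vc=[12]
#9 0x24→b4/s0 MISS; vc=[12,6]

VC = [12, 6]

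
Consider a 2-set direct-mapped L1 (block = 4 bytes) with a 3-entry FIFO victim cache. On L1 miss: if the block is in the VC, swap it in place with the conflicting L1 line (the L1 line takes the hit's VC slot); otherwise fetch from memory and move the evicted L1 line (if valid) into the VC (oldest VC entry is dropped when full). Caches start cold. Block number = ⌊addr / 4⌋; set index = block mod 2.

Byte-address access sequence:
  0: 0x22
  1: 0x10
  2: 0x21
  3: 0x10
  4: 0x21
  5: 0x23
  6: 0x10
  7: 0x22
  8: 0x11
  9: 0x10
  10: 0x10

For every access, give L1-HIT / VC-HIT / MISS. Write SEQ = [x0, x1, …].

  [0] addr=0x22 blk=8 s=0: MISS | VC []
  [1] addr=0x10 blk=4 s=0: MISS | VC [8]
  [2] addr=0x21 blk=8 s=0: VC-HIT | VC [4]
  [3] addr=0x10 blk=4 s=0: VC-HIT | VC [8]
  [4] addr=0x21 blk=8 s=0: VC-HIT | VC [4]
  [5] addr=0x23 blk=8 s=0: L1-HIT | VC [4]
  [6] addr=0x10 blk=4 s=0: VC-HIT | VC [8]
  [7] addr=0x22 blk=8 s=0: VC-HIT | VC [4]
  [8] addr=0x11 blk=4 s=0: VC-HIT | VC [8]
  [9] addr=0x10 blk=4 s=0: L1-HIT | VC [8]
  [10] addr=0x10 blk=4 s=0: L1-HIT | VC [8]

SEQ = [MISS, MISS, VC-HIT, VC-HIT, VC-HIT, L1-HIT, VC-HIT, VC-HIT, VC-HIT, L1-HIT, L1-HIT]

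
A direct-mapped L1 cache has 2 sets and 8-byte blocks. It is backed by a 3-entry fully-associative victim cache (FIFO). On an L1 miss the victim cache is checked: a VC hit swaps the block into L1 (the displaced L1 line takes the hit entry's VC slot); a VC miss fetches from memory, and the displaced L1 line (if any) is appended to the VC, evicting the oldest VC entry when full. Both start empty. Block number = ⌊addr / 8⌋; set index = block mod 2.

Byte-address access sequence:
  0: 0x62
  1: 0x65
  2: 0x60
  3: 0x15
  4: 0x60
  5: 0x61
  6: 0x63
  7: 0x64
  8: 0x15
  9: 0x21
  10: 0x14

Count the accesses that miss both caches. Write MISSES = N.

  [0] addr=0x62 blk=12 s=0: MISS | VC []
  [1] addr=0x65 blk=12 s=0: L1-HIT | VC []
  [2] addr=0x60 blk=12 s=0: L1-HIT | VC []
  [3] addr=0x15 blk=2 s=0: MISS | VC [12]
  [4] addr=0x60 blk=12 s=0: VC-HIT | VC [2]
  [5] addr=0x61 blk=12 s=0: L1-HIT | VC [2]
  [6] addr=0x63 blk=12 s=0: L1-HIT | VC [2]
  [7] addr=0x64 blk=12 s=0: L1-HIT | VC [2]
  [8] addr=0x15 blk=2 s=0: VC-HIT | VC [12]
  [9] addr=0x21 blk=4 s=0: MISS | VC [12, 2]
  [10] addr=0x14 blk=2 s=0: VC-HIT | VC [12, 4]

MISSES = 3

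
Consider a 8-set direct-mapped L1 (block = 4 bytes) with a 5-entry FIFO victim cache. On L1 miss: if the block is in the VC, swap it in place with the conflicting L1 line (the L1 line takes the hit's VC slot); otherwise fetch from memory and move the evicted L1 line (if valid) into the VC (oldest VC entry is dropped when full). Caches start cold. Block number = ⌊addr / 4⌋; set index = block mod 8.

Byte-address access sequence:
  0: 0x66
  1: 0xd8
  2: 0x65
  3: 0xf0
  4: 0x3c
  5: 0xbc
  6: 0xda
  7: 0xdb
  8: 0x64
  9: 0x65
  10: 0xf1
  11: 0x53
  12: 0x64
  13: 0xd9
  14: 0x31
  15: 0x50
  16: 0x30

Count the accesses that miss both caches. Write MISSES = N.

0: 0x66 (blk 25, set 1) → MISS  vc=[]
1: 0xd8 (blk 54, set 6) → MISS  vc=[]
2: 0x65 (blk 25, set 1) → L1-HIT  vc=[]
3: 0xf0 (blk 60, set 4) → MISS  vc=[]
4: 0x3c (blk 15, set 7) → MISS  vc=[]
5: 0xbc (blk 47, set 7) → MISS  vc=[15]
6: 0xda (blk 54, set 6) → L1-HIT  vc=[15]
7: 0xdb (blk 54, set 6) → L1-HIT  vc=[15]
8: 0x64 (blk 25, set 1) → L1-HIT  vc=[15]
9: 0x65 (blk 25, set 1) → L1-HIT  vc=[15]
10: 0xf1 (blk 60, set 4) → L1-HIT  vc=[15]
11: 0x53 (blk 20, set 4) → MISS  vc=[15, 60]
12: 0x64 (blk 25, set 1) → L1-HIT  vc=[15, 60]
13: 0xd9 (blk 54, set 6) → L1-HIT  vc=[15, 60]
14: 0x31 (blk 12, set 4) → MISS  vc=[15, 60, 20]
15: 0x50 (blk 20, set 4) → VC-HIT  vc=[15, 60, 12]
16: 0x30 (blk 12, set 4) → VC-HIT  vc=[15, 60, 20]

MISSES = 7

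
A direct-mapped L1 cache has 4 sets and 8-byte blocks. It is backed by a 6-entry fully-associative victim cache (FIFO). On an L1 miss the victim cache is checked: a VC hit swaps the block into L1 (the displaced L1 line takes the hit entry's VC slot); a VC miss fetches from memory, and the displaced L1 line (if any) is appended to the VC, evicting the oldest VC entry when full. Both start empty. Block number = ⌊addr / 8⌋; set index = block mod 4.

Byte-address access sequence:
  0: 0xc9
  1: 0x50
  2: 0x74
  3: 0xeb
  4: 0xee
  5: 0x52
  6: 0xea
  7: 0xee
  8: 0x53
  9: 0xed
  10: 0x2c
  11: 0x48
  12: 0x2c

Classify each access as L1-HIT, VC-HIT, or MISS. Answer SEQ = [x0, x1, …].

0: 0xc9 (blk 25, set 1) → MISS  vc=[]
1: 0x50 (blk 10, set 2) → MISS  vc=[]
2: 0x74 (blk 14, set 2) → MISS  vc=[10]
3: 0xeb (blk 29, set 1) → MISS  vc=[10, 25]
4: 0xee (blk 29, set 1) → L1-HIT  vc=[10, 25]
5: 0x52 (blk 10, set 2) → VC-HIT  vc=[14, 25]
6: 0xea (blk 29, set 1) → L1-HIT  vc=[14, 25]
7: 0xee (blk 29, set 1) → L1-HIT  vc=[14, 25]
8: 0x53 (blk 10, set 2) → L1-HIT  vc=[14, 25]
9: 0xed (blk 29, set 1) → L1-HIT  vc=[14, 25]
10: 0x2c (blk 5, set 1) → MISS  vc=[14, 25, 29]
11: 0x48 (blk 9, set 1) → MISS  vc=[14, 25, 29, 5]
12: 0x2c (blk 5, set 1) → VC-HIT  vc=[14, 25, 29, 9]

SEQ = [MISS, MISS, MISS, MISS, L1-HIT, VC-HIT, L1-HIT, L1-HIT, L1-HIT, L1-HIT, MISS, MISS, VC-HIT]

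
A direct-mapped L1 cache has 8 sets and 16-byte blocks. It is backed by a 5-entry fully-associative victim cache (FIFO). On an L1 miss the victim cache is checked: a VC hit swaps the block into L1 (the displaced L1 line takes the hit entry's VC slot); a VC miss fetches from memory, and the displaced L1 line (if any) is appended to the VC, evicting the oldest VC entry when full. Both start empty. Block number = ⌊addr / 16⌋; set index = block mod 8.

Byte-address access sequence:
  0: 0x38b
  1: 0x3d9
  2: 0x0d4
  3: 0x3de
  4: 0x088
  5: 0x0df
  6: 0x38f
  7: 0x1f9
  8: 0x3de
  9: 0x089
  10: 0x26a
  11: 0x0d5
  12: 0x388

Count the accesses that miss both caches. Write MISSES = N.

MISSES = 6

0: 0x38b (blk 56, set 0) → MISS  vc=[]
1: 0x3d9 (blk 61, set 5) → MISS  vc=[]
2: 0xd4 (blk 13, set 5) → MISS  vc=[61]
3: 0x3de (blk 61, set 5) → VC-HIT  vc=[13]
4: 0x88 (blk 8, set 0) → MISS  vc=[13, 56]
5: 0xdf (blk 13, set 5) → VC-HIT  vc=[61, 56]
6: 0x38f (blk 56, set 0) → VC-HIT  vc=[61, 8]
7: 0x1f9 (blk 31, set 7) → MISS  vc=[61, 8]
8: 0x3de (blk 61, set 5) → VC-HIT  vc=[13, 8]
9: 0x89 (blk 8, set 0) → VC-HIT  vc=[13, 56]
10: 0x26a (blk 38, set 6) → MISS  vc=[13, 56]
11: 0xd5 (blk 13, set 5) → VC-HIT  vc=[61, 56]
12: 0x388 (blk 56, set 0) → VC-HIT  vc=[61, 8]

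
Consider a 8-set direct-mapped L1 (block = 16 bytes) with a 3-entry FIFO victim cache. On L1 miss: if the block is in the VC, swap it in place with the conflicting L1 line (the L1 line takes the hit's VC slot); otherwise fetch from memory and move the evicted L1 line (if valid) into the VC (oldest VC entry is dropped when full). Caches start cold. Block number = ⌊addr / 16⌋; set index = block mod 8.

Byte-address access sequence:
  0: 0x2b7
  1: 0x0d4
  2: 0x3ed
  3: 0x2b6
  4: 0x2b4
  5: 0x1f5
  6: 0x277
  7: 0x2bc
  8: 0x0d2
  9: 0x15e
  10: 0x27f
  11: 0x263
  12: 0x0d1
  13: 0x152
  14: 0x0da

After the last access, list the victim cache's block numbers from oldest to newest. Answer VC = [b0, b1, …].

VC = [31, 21, 62]

  [0] addr=0x2b7 blk=43 s=3: MISS | VC []
  [1] addr=0xd4 blk=13 s=5: MISS | VC []
  [2] addr=0x3ed blk=62 s=6: MISS | VC []
  [3] addr=0x2b6 blk=43 s=3: L1-HIT | VC []
  [4] addr=0x2b4 blk=43 s=3: L1-HIT | VC []
  [5] addr=0x1f5 blk=31 s=7: MISS | VC []
  [6] addr=0x277 blk=39 s=7: MISS | VC [31]
  [7] addr=0x2bc blk=43 s=3: L1-HIT | VC [31]
  [8] addr=0xd2 blk=13 s=5: L1-HIT | VC [31]
  [9] addr=0x15e blk=21 s=5: MISS | VC [31, 13]
  [10] addr=0x27f blk=39 s=7: L1-HIT | VC [31, 13]
  [11] addr=0x263 blk=38 s=6: MISS | VC [31, 13, 62]
  [12] addr=0xd1 blk=13 s=5: VC-HIT | VC [31, 21, 62]
  [13] addr=0x152 blk=21 s=5: VC-HIT | VC [31, 13, 62]
  [14] addr=0xda blk=13 s=5: VC-HIT | VC [31, 21, 62]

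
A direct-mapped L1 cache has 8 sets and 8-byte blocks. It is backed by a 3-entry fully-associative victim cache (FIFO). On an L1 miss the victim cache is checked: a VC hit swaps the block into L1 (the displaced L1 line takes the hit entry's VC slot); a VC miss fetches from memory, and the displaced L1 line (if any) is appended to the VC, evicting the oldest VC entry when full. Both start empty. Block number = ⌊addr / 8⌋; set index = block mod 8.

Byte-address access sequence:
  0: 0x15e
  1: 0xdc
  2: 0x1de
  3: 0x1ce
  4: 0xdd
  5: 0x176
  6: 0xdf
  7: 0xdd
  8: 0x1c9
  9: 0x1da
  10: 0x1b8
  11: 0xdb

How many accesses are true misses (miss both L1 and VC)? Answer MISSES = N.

0: 0x15e (blk 43, set 3) → MISS  vc=[]
1: 0xdc (blk 27, set 3) → MISS  vc=[43]
2: 0x1de (blk 59, set 3) → MISS  vc=[43, 27]
3: 0x1ce (blk 57, set 1) → MISS  vc=[43, 27]
4: 0xdd (blk 27, set 3) → VC-HIT  vc=[43, 59]
5: 0x176 (blk 46, set 6) → MISS  vc=[43, 59]
6: 0xdf (blk 27, set 3) → L1-HIT  vc=[43, 59]
7: 0xdd (blk 27, set 3) → L1-HIT  vc=[43, 59]
8: 0x1c9 (blk 57, set 1) → L1-HIT  vc=[43, 59]
9: 0x1da (blk 59, set 3) → VC-HIT  vc=[43, 27]
10: 0x1b8 (blk 55, set 7) → MISS  vc=[43, 27]
11: 0xdb (blk 27, set 3) → VC-HIT  vc=[43, 59]

MISSES = 6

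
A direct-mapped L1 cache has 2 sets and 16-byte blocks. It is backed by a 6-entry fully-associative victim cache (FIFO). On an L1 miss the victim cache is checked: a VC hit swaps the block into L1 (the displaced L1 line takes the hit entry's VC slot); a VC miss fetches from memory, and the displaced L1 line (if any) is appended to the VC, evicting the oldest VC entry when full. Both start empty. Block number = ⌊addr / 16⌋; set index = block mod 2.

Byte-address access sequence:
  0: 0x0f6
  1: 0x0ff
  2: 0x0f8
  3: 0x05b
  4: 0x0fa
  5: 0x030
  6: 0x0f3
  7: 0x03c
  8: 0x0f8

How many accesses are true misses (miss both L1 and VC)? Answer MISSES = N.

0: 0xf6 (blk 15, set 1) → MISS  vc=[]
1: 0xff (blk 15, set 1) → L1-HIT  vc=[]
2: 0xf8 (blk 15, set 1) → L1-HIT  vc=[]
3: 0x5b (blk 5, set 1) → MISS  vc=[15]
4: 0xfa (blk 15, set 1) → VC-HIT  vc=[5]
5: 0x30 (blk 3, set 1) → MISS  vc=[5, 15]
6: 0xf3 (blk 15, set 1) → VC-HIT  vc=[5, 3]
7: 0x3c (blk 3, set 1) → VC-HIT  vc=[5, 15]
8: 0xf8 (blk 15, set 1) → VC-HIT  vc=[5, 3]

MISSES = 3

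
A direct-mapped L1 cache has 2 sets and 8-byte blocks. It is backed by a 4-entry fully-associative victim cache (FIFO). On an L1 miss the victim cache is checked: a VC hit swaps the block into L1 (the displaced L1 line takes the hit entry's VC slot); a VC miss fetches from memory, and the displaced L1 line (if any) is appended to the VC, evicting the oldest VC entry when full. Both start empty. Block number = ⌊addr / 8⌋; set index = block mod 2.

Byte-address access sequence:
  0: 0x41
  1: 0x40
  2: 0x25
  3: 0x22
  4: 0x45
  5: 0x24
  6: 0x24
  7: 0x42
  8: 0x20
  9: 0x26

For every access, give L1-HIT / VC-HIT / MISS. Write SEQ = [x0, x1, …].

#0 0x41→b8/s0 MISS; vc=[]
#1 0x40→b8/s0 L1-HIT; vc=[]
#2 0x25→b4/s0 MISS; vc=[8]
#3 0x22→b4/s0 L1-HIT; vc=[8]
#4 0x45→b8/s0 VC-HIT; vc=[4]
#5 0x24→b4/s0 VC-HIT; vc=[8]
#6 0x24→b4/s0 L1-HIT; vc=[8]
#7 0x42→b8/s0 VC-HIT; vc=[4]
#8 0x20→b4/s0 VC-HIT; vc=[8]
#9 0x26→b4/s0 L1-HIT; vc=[8]

SEQ = [MISS, L1-HIT, MISS, L1-HIT, VC-HIT, VC-HIT, L1-HIT, VC-HIT, VC-HIT, L1-HIT]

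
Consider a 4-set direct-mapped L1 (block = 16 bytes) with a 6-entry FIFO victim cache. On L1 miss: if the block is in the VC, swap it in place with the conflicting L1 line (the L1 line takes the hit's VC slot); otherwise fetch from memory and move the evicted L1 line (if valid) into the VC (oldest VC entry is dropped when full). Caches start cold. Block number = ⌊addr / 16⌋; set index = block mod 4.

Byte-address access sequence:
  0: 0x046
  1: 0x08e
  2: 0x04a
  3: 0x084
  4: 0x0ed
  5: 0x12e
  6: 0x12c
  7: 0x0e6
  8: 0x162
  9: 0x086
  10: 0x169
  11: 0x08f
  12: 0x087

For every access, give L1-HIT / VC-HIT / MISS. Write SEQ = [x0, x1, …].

SEQ = [MISS, MISS, VC-HIT, VC-HIT, MISS, MISS, L1-HIT, VC-HIT, MISS, L1-HIT, L1-HIT, L1-HIT, L1-HIT]

0: 0x46 (blk 4, set 0) → MISS  vc=[]
1: 0x8e (blk 8, set 0) → MISS  vc=[4]
2: 0x4a (blk 4, set 0) → VC-HIT  vc=[8]
3: 0x84 (blk 8, set 0) → VC-HIT  vc=[4]
4: 0xed (blk 14, set 2) → MISS  vc=[4]
5: 0x12e (blk 18, set 2) → MISS  vc=[4, 14]
6: 0x12c (blk 18, set 2) → L1-HIT  vc=[4, 14]
7: 0xe6 (blk 14, set 2) → VC-HIT  vc=[4, 18]
8: 0x162 (blk 22, set 2) → MISS  vc=[4, 18, 14]
9: 0x86 (blk 8, set 0) → L1-HIT  vc=[4, 18, 14]
10: 0x169 (blk 22, set 2) → L1-HIT  vc=[4, 18, 14]
11: 0x8f (blk 8, set 0) → L1-HIT  vc=[4, 18, 14]
12: 0x87 (blk 8, set 0) → L1-HIT  vc=[4, 18, 14]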